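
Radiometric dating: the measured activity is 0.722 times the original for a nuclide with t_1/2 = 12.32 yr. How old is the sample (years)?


lambda = ln(2) / t_half = ln(2) / 12.32 = 0.05626195 /yr
t = -ln(A/A0) / lambda
t = -ln(0.722) / 0.05626195
t = 5.7895 yr

5.7895


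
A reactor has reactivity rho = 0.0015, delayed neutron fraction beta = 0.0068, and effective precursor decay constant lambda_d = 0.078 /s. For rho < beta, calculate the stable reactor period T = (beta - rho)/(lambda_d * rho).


T = (beta - rho) / (lambda_d * rho)
T = (0.0068 - 0.0015) / (0.078 * 0.0015)
T = 45.299 s

45.299


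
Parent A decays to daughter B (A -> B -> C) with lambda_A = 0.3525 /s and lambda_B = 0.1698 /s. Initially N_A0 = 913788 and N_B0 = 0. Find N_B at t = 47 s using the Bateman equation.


N_B(t) = lambda_A * N_A0 / (lambda_B - lambda_A) * [exp(-lambda_A*t) - exp(-lambda_B*t)]
exp(-0.3525*47) = 6.380081e-08; exp(-0.1698*47) = 3.420341e-04
N_B = 0.3525 * 913788 / (0.1698 - 0.3525) * (6.380081e-08 - 3.420341e-04)
N_B = 602.91

602.91


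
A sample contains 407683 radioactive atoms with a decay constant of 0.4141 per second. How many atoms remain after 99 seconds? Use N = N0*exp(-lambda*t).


N = N0 * exp(-lambda * t)
N = 407683 * exp(-0.4141 * 99)
N = 6.3978e-13

6.3978e-13


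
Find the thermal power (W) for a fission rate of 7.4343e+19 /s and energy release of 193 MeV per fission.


P = fission_rate * E_MeV * 1.602e-13
P = 7.4343e+19 * 193 * 1.602e-13
P = 2.2986e+09 W

2.2986e+09


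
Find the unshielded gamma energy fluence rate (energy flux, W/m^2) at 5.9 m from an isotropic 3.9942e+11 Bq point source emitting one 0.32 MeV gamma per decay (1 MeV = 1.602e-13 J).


psi = A * E * 1.602e-13 / (4*pi*r^2)
psi = 3.9942e+11 * 0.32 * 1.602e-13 / (4*pi*5.9^2)
psi = 4.6809e-05 W/m^2

4.6809e-05


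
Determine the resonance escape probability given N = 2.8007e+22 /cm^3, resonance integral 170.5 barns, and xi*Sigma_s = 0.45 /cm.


p = exp(-N * I * 1e-24 / (xi*Sigma_s))
p = exp(-2.8007e+22 * 170.5 * 1e-24 / 0.45)
p = 2.4630e-05

2.4630e-05


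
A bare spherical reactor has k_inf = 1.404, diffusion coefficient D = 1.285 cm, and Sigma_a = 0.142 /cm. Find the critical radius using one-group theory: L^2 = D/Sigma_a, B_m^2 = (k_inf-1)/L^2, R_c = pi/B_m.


L^2 = D / Sigma_a = 1.285 / 0.142 = 9.049296 cm^2
B_m^2 = (k_inf - 1) / L^2 = (1.404 - 1) / 9.049296 = 0.04464436 /cm^2
For a bare sphere: B_g = pi/R, so R_c = pi / sqrt(B_m^2)
R_c = pi / sqrt(0.04464436) = 14.868 cm

14.868


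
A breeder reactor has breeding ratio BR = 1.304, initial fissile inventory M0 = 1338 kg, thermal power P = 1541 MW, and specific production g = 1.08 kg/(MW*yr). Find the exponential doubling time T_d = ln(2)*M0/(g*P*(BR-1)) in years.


Breeding gain G = BR - 1 = 1.304 - 1 = 0.304
Fissile production rate = g * P * G = 1.08 * 1541 * 0.304 = 505.94112 kg/yr
T_d = ln(2) * M0 / (g * P * G)
T_d = ln(2) * 1338 / 505.94112 = 1.8331 yr

1.8331


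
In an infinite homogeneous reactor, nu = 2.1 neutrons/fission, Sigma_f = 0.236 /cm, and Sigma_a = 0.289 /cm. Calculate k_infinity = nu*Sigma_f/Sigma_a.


k_inf = nu * Sigma_f / Sigma_a
k_inf = 2.1 * 0.236 / 0.289
k_inf = 1.7149

1.7149


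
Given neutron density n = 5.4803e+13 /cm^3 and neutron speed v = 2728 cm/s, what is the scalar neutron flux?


phi = n * v
phi = 5.4803e+13 * 2728
phi = 1.4950e+17 /cm^2/s

1.4950e+17


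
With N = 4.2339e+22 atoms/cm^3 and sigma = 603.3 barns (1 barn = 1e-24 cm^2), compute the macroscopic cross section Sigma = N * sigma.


Sigma = N * sigma_barns * 1e-24
Sigma = 4.2339e+22 * 603.3 * 1e-24
Sigma = 25.543 /cm

25.543


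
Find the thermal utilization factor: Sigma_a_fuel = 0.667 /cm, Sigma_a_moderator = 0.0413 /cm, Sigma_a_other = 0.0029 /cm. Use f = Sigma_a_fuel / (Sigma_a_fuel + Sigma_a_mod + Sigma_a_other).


f = Sigma_a_fuel / (Sigma_a_fuel + Sigma_a_mod + Sigma_a_other)
f = 0.667 / (0.667 + 0.0413 + 0.0029)
f = 0.93785

0.93785


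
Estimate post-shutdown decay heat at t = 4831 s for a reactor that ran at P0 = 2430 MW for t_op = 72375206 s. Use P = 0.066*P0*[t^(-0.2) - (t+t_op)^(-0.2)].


P/P0 = 0.066 * [t^(-0.2) - (t + t_op)^(-0.2)]
P/P0 = 0.066 * [4831^(-0.2) - (4831 + 72375206)^(-0.2)]
P/P0 = 0.066 * [0.1833127 - 0.02679639] = 0.01033008
P = 2430 * 0.01033008 = 25.102 MW

25.102


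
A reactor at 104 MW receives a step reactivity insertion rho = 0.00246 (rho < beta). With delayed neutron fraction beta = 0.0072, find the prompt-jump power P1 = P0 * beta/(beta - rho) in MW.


P1/P0 = beta / (beta - rho)
P1/P0 = 0.0072 / (0.0072 - 0.00246) = 1.518987
P1 = 104 * 1.518987 = 157.97 MW

157.97


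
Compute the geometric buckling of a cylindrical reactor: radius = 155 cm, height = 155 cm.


B^2 = (2.405/R)^2 + (pi/H)^2
B^2 = (2.405/155)^2 + (pi/155)^2
B^2 = 6.5156e-04 /cm^2

6.5156e-04


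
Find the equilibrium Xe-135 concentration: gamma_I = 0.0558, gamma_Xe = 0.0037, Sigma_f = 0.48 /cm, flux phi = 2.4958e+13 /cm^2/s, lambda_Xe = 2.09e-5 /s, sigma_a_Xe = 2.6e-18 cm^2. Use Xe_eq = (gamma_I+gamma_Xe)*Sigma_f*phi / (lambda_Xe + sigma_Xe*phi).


Xe_eq = (gamma_I + gamma_Xe) * Sigma_f * phi / (lambda_Xe + sigma_Xe * phi)
Numerator = (0.0558 + 0.0037) * 0.48 * 2.4958e+13 = 7.128005e+11
Denominator = 2.09e-5 + 2.6e-18 * 2.4958e+13 = 8.579080e-05
Xe_eq = 7.128005e+11 / 8.579080e-05 = 8.3086e+15 /cm^3

8.3086e+15


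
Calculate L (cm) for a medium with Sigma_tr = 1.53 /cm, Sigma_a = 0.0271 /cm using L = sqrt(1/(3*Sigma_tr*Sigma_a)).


D = 1 / (3 * Sigma_tr) = 1 / (3 * 1.53) = 0.2178649 cm
L = sqrt(D / Sigma_a)
L = sqrt(0.2178649 / 0.0271)
L = 2.8354 cm

2.8354


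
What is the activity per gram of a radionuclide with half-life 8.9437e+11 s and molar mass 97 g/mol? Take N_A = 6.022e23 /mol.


lambda = ln(2) / t_half = ln(2) / 8.9437e+11 = 7.750117e-13 /s
SA = lambda * N_A / M
SA = 7.750117e-13 * 6.022e23 / 97
SA = 4.8115e+09 Bq/g

4.8115e+09


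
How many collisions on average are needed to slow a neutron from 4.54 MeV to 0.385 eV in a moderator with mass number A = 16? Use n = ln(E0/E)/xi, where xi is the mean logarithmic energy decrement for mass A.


xi = 1 + (A-1)^2/(2A)*ln((A-1)/(A+1)) = 0.1199467 (for A = 16)
n = ln(E0/E) / xi
n = ln(4.54e6 / 0.385) / 0.1199467
n = ln(1.179221e+07) / 0.1199467 = 135.75

135.75


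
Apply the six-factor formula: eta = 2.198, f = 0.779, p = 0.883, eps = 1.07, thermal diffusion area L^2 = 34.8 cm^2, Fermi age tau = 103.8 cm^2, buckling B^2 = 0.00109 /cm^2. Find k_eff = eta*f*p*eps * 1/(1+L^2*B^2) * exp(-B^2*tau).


k_inf = eta*f*p*eps = 2.198*0.779*0.883*1.07 = 1.617743
P_TNL = 1/(1 + L^2*B^2) = 1/(1 + 34.8*0.00109) = 0.9634543
P_FNL = exp(-B^2*tau) = exp(-0.00109*103.8) = 0.8930238
k_eff = k_inf * P_TNL * P_FNL = 1.617743 * 0.9634543 * 0.8930238
k_eff = 1.3919

1.3919


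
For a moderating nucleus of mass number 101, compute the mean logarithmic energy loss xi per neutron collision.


xi = 1 + (A-1)^2/(2A) * ln((A-1)/(A+1))
xi = 1 + (101-1)^2/(2*101) * ln((101-1)/(101 +1))
xi = 0.019672

0.019672


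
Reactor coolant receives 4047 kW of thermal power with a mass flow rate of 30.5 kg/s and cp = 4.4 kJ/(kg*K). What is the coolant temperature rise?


dT = Q / (m_dot * cp)
dT = 4047 / (30.5 * 4.4)
dT = 30.156 C

30.156


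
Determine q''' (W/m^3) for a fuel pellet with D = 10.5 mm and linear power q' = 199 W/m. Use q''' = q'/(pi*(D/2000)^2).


r = D / 2 / 1000 = 10.5 / 2 / 1000 = 0.00525 m
q''' = q' / (pi * r^2)
q''' = 199 / (pi * 0.00525^2)
q''' = 2.2982e+06 W/m^3

2.2982e+06


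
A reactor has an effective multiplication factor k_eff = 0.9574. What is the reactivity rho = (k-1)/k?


rho = (k_eff - 1) / k_eff
rho = (0.9574 - 1) / 0.9574
rho = -0.044496

-0.044496


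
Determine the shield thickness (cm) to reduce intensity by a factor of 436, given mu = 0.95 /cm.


x = ln(factor) / mu
x = ln(436) / 0.95
x = 6.3975 cm

6.3975


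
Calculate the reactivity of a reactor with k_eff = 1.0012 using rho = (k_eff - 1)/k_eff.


rho = (k_eff - 1) / k_eff
rho = (1.0012 - 1) / 1.0012
rho = 0.0011986

0.0011986


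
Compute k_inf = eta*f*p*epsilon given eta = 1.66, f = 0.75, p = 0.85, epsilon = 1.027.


k_inf = eta * f * p * epsilon
k_inf = 1.66 * 0.75 * 0.85 * 1.027
k_inf = 1.0868

1.0868


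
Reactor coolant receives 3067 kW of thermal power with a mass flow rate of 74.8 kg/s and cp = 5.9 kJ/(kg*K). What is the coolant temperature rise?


dT = Q / (m_dot * cp)
dT = 3067 / (74.8 * 5.9)
dT = 6.9496 C

6.9496


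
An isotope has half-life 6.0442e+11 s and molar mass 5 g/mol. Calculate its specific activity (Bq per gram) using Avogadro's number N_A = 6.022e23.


lambda = ln(2) / t_half = ln(2) / 6.0442e+11 = 1.146797e-12 /s
SA = lambda * N_A / M
SA = 1.146797e-12 * 6.022e23 / 5
SA = 1.3812e+11 Bq/g

1.3812e+11


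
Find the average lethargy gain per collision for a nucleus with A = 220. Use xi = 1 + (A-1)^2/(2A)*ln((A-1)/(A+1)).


xi = 1 + (A-1)^2/(2A) * ln((A-1)/(A+1))
xi = 1 + (220-1)^2/(2*220) * ln((220-1)/(220 +1))
xi = 0.0090634

0.0090634


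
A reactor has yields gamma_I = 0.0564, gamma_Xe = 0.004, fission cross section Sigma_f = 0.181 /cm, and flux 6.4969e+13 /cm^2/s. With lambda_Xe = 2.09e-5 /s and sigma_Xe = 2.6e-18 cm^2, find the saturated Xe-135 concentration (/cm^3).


Xe_eq = (gamma_I + gamma_Xe) * Sigma_f * phi / (lambda_Xe + sigma_Xe * phi)
Numerator = (0.0564 + 0.004) * 0.181 * 6.4969e+13 = 7.102671e+11
Denominator = 2.09e-5 + 2.6e-18 * 6.4969e+13 = 1.898194e-04
Xe_eq = 7.102671e+11 / 1.898194e-04 = 3.7418e+15 /cm^3

3.7418e+15


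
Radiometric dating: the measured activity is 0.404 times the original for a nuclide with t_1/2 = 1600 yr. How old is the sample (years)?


lambda = ln(2) / t_half = ln(2) / 1600 = 4.332170e-04 /yr
t = -ln(A/A0) / lambda
t = -ln(0.404) / 4.332170e-04
t = 2092.1 yr

2092.1


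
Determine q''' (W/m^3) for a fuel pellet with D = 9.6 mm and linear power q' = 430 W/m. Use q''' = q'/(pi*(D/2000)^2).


r = D / 2 / 1000 = 9.6 / 2 / 1000 = 0.0048 m
q''' = q' / (pi * r^2)
q''' = 430 / (pi * 0.0048^2)
q''' = 5.9407e+06 W/m^3

5.9407e+06


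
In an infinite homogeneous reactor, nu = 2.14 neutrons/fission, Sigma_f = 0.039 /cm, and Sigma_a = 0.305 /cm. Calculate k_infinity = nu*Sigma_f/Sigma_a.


k_inf = nu * Sigma_f / Sigma_a
k_inf = 2.14 * 0.039 / 0.305
k_inf = 0.27364

0.27364


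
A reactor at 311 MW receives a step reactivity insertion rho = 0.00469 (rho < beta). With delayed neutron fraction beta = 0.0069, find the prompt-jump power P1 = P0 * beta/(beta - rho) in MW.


P1/P0 = beta / (beta - rho)
P1/P0 = 0.0069 / (0.0069 - 0.00469) = 3.122172
P1 = 311 * 3.122172 = 971.00 MW

971.00


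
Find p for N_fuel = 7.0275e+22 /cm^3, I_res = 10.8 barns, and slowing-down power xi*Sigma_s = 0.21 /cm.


p = exp(-N * I * 1e-24 / (xi*Sigma_s))
p = exp(-7.0275e+22 * 10.8 * 1e-24 / 0.21)
p = 0.026940

0.026940


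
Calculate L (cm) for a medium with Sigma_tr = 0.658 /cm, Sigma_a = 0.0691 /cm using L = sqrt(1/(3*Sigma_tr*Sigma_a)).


D = 1 / (3 * Sigma_tr) = 1 / (3 * 0.658) = 0.5065856 cm
L = sqrt(D / Sigma_a)
L = sqrt(0.5065856 / 0.0691)
L = 2.7076 cm

2.7076


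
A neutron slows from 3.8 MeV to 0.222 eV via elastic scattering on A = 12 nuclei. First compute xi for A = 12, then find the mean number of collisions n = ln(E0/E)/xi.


xi = 1 + (A-1)^2/(2A)*ln((A-1)/(A+1)) = 0.1577690 (for A = 12)
n = ln(E0/E) / xi
n = ln(3.8e6 / 0.222) / 0.1577690
n = ln(1.711712e+07) / 0.1577690 = 105.57

105.57


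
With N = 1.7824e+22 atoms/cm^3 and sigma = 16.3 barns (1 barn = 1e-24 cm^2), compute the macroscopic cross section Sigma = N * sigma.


Sigma = N * sigma_barns * 1e-24
Sigma = 1.7824e+22 * 16.3 * 1e-24
Sigma = 0.29053 /cm

0.29053


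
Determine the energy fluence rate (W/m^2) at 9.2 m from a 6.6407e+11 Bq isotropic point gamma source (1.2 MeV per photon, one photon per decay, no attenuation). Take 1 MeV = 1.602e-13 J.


psi = A * E * 1.602e-13 / (4*pi*r^2)
psi = 6.6407e+11 * 1.2 * 1.602e-13 / (4*pi*9.2^2)
psi = 1.2003e-04 W/m^2

1.2003e-04


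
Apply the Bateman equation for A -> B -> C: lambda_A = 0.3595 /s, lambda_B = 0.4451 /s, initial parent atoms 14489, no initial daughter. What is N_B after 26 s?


N_B(t) = lambda_A * N_A0 / (lambda_B - lambda_A) * [exp(-lambda_A*t) - exp(-lambda_B*t)]
exp(-0.3595*26) = 8.722671e-05; exp(-0.4451*26) = 9.420711e-06
N_B = 0.3595 * 14489 / (0.4451 - 0.3595) * (8.722671e-05 - 9.420711e-06)
N_B = 4.7345

4.7345


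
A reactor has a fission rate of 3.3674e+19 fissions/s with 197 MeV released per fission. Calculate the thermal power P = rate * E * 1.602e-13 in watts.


P = fission_rate * E_MeV * 1.602e-13
P = 3.3674e+19 * 197 * 1.602e-13
P = 1.0627e+09 W

1.0627e+09


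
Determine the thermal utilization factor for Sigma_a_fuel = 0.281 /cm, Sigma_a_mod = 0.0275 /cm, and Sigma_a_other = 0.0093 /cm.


f = Sigma_a_fuel / (Sigma_a_fuel + Sigma_a_mod + Sigma_a_other)
f = 0.281 / (0.281 + 0.0275 + 0.0093)
f = 0.88420

0.88420


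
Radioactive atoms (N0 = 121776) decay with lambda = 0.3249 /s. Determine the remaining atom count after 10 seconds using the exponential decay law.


N = N0 * exp(-lambda * t)
N = 121776 * exp(-0.3249 * 10)
N = 4726.5

4726.5


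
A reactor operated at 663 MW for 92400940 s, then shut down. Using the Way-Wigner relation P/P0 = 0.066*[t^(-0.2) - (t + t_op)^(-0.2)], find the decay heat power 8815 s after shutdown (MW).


P/P0 = 0.066 * [t^(-0.2) - (t + t_op)^(-0.2)]
P/P0 = 0.066 * [8815^(-0.2) - (8815 + 92400940)^(-0.2)]
P/P0 = 0.066 * [0.1625382 - 0.02551858] = 0.009043295
P = 663 * 0.009043295 = 5.9957 MW

5.9957


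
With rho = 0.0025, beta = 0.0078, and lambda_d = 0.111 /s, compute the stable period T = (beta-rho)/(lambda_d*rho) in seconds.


T = (beta - rho) / (lambda_d * rho)
T = (0.0078 - 0.0025) / (0.111 * 0.0025)
T = 19.099 s

19.099


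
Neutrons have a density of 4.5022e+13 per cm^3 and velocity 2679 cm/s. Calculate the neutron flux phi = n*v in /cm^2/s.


phi = n * v
phi = 4.5022e+13 * 2679
phi = 1.2061e+17 /cm^2/s

1.2061e+17


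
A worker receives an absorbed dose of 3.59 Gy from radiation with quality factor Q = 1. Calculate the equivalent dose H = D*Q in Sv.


H = D * Q
H = 3.59 * 1
H = 3.5900 Sv

3.5900


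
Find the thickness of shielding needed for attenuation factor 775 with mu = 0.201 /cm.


x = ln(factor) / mu
x = ln(775) / 0.201
x = 33.099 cm

33.099


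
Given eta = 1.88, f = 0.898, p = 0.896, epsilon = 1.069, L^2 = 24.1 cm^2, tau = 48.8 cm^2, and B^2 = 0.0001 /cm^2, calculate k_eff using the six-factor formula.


k_inf = eta*f*p*eps = 1.88*0.898*0.896*1.069 = 1.617037
P_TNL = 1/(1 + L^2*B^2) = 1/(1 + 24.1*0.0001) = 0.9975958
P_FNL = exp(-B^2*tau) = exp(-0.0001*48.8) = 0.9951319
k_eff = k_inf * P_TNL * P_FNL = 1.617037 * 0.9975958 * 0.9951319
k_eff = 1.6053

1.6053


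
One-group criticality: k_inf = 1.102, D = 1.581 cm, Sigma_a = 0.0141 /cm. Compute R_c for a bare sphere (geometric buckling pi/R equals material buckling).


L^2 = D / Sigma_a = 1.581 / 0.0141 = 112.1277 cm^2
B_m^2 = (k_inf - 1) / L^2 = (1.102 - 1) / 112.1277 = 9.096771e-04 /cm^2
For a bare sphere: B_g = pi/R, so R_c = pi / sqrt(B_m^2)
R_c = pi / sqrt(9.096771e-04) = 104.16 cm

104.16


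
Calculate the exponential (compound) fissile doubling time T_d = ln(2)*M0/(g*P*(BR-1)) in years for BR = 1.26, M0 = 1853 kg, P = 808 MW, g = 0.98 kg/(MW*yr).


Breeding gain G = BR - 1 = 1.26 - 1 = 0.26
Fissile production rate = g * P * G = 0.98 * 808 * 0.26 = 205.8784 kg/yr
T_d = ln(2) * M0 / (g * P * G)
T_d = ln(2) * 1853 / 205.8784 = 6.2386 yr

6.2386


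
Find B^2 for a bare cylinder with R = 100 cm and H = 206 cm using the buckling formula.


B^2 = (2.405/R)^2 + (pi/H)^2
B^2 = (2.405/100)^2 + (pi/206)^2
B^2 = 8.1098e-04 /cm^2

8.1098e-04


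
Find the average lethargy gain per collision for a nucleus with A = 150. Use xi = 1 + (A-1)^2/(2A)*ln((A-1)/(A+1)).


xi = 1 + (A-1)^2/(2A) * ln((A-1)/(A+1))
xi = 1 + (150-1)^2/(2*150) * ln((150-1)/(150 +1))
xi = 0.013274

0.013274


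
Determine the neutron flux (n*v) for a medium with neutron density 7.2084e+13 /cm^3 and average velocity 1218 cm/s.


phi = n * v
phi = 7.2084e+13 * 1218
phi = 8.7798e+16 /cm^2/s

8.7798e+16


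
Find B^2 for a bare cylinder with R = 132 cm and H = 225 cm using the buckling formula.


B^2 = (2.405/R)^2 + (pi/H)^2
B^2 = (2.405/132)^2 + (pi/225)^2
B^2 = 5.2691e-04 /cm^2

5.2691e-04


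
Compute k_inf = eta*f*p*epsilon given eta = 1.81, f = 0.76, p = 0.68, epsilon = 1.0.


k_inf = eta * f * p * epsilon
k_inf = 1.81 * 0.76 * 0.68 * 1.0
k_inf = 0.93541

0.93541


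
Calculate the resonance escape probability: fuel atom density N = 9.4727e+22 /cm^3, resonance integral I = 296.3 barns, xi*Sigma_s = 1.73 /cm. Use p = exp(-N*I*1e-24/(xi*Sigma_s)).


p = exp(-N * I * 1e-24 / (xi*Sigma_s))
p = exp(-9.4727e+22 * 296.3 * 1e-24 / 1.73)
p = 8.9946e-08

8.9946e-08


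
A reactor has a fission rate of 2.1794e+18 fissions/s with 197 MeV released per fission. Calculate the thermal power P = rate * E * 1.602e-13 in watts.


P = fission_rate * E_MeV * 1.602e-13
P = 2.1794e+18 * 197 * 1.602e-13
P = 6.8781e+07 W

6.8781e+07


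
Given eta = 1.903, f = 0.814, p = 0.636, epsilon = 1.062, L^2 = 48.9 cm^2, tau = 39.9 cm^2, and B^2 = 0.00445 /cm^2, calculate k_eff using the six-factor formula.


k_inf = eta*f*p*eps = 1.903*0.814*0.636*1.062 = 1.046273
P_TNL = 1/(1 + L^2*B^2) = 1/(1 + 48.9*0.00445) = 0.8212844
P_FNL = exp(-B^2*tau) = exp(-0.00445*39.9) = 0.8373149
k_eff = k_inf * P_TNL * P_FNL = 1.046273 * 0.8212844 * 0.8373149
k_eff = 0.71949

0.71949


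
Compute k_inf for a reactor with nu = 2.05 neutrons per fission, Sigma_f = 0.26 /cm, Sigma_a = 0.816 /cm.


k_inf = nu * Sigma_f / Sigma_a
k_inf = 2.05 * 0.26 / 0.816
k_inf = 0.65319

0.65319


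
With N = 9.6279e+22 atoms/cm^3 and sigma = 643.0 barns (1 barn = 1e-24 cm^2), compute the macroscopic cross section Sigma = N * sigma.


Sigma = N * sigma_barns * 1e-24
Sigma = 9.6279e+22 * 643.0 * 1e-24
Sigma = 61.907 /cm

61.907


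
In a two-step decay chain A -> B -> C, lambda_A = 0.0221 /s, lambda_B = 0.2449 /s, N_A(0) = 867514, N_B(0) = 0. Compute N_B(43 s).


N_B(t) = lambda_A * N_A0 / (lambda_B - lambda_A) * [exp(-lambda_A*t) - exp(-lambda_B*t)]
exp(-0.0221*43) = 0.3866250; exp(-0.2449*43) = 2.670392e-05
N_B = 0.0221 * 867514 / (0.2449 - 0.0221) * (0.3866250 - 2.670392e-05)
N_B = 33267

33267


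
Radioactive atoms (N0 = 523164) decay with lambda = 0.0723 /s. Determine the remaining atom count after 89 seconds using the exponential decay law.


N = N0 * exp(-lambda * t)
N = 523164 * exp(-0.0723 * 89)
N = 839.62

839.62


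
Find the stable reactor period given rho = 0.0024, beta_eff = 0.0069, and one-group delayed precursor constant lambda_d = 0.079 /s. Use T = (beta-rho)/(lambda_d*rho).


T = (beta - rho) / (lambda_d * rho)
T = (0.0069 - 0.0024) / (0.079 * 0.0024)
T = 23.734 s

23.734


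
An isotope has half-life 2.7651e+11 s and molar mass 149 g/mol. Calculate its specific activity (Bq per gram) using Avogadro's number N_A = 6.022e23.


lambda = ln(2) / t_half = ln(2) / 2.7651e+11 = 2.506771e-12 /s
SA = lambda * N_A / M
SA = 2.506771e-12 * 6.022e23 / 149
SA = 1.0131e+10 Bq/g

1.0131e+10


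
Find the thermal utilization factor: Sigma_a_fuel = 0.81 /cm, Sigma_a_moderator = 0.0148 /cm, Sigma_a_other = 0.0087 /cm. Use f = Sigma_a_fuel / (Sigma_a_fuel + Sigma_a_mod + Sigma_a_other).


f = Sigma_a_fuel / (Sigma_a_fuel + Sigma_a_mod + Sigma_a_other)
f = 0.81 / (0.81 + 0.0148 + 0.0087)
f = 0.97181

0.97181


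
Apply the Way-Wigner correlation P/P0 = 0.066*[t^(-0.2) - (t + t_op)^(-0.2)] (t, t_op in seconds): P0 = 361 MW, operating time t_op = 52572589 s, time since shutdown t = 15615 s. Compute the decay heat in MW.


P/P0 = 0.066 * [t^(-0.2) - (t + t_op)^(-0.2)]
P/P0 = 0.066 * [15615^(-0.2) - (15615 + 52572589)^(-0.2)]
P/P0 = 0.066 * [0.1449745 - 0.02856422] = 0.007683078
P = 361 * 0.007683078 = 2.7736 MW

2.7736


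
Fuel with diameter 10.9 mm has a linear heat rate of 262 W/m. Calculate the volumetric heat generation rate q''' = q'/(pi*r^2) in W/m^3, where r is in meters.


r = D / 2 / 1000 = 10.9 / 2 / 1000 = 0.00545 m
q''' = q' / (pi * r^2)
q''' = 262 / (pi * 0.00545^2)
q''' = 2.8077e+06 W/m^3

2.8077e+06


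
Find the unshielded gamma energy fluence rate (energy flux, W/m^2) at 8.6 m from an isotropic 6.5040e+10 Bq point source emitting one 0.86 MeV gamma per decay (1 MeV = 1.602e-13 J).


psi = A * E * 1.602e-13 / (4*pi*r^2)
psi = 6.5040e+10 * 0.86 * 1.602e-13 / (4*pi*8.6^2)
psi = 9.6413e-06 W/m^2

9.6413e-06


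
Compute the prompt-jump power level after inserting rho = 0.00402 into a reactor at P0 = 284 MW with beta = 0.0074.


P1/P0 = beta / (beta - rho)
P1/P0 = 0.0074 / (0.0074 - 0.00402) = 2.189349
P1 = 284 * 2.189349 = 621.78 MW

621.78


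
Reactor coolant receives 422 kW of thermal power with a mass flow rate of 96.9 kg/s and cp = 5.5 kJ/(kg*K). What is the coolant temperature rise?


dT = Q / (m_dot * cp)
dT = 422 / (96.9 * 5.5)
dT = 0.79182 C

0.79182


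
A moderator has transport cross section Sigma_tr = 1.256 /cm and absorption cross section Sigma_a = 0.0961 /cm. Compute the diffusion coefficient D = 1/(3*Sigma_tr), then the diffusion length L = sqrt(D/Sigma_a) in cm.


D = 1 / (3 * Sigma_tr) = 1 / (3 * 1.256) = 0.2653928 cm
L = sqrt(D / Sigma_a)
L = sqrt(0.2653928 / 0.0961)
L = 1.6618 cm

1.6618


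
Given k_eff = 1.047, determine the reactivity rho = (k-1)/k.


rho = (k_eff - 1) / k_eff
rho = (1.047 - 1) / 1.047
rho = 0.044890

0.044890


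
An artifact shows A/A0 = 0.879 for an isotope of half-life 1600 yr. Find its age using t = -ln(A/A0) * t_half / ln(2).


lambda = ln(2) / t_half = ln(2) / 1600 = 4.332170e-04 /yr
t = -ln(A/A0) / lambda
t = -ln(0.879) / 4.332170e-04
t = 297.70 yr

297.70


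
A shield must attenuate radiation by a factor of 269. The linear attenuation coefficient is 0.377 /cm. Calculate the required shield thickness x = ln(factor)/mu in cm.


x = ln(factor) / mu
x = ln(269) / 0.377
x = 14.840 cm

14.840


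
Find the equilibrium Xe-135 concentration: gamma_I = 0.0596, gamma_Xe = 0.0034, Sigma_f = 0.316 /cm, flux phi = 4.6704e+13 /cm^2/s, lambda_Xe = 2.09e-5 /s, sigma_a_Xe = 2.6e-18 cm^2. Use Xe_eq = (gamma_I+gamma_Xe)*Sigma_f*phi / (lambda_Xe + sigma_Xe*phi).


Xe_eq = (gamma_I + gamma_Xe) * Sigma_f * phi / (lambda_Xe + sigma_Xe * phi)
Numerator = (0.0596 + 0.0034) * 0.316 * 4.6704e+13 = 9.297832e+11
Denominator = 2.09e-5 + 2.6e-18 * 4.6704e+13 = 1.423304e-04
Xe_eq = 9.297832e+11 / 1.423304e-04 = 6.5326e+15 /cm^3

6.5326e+15


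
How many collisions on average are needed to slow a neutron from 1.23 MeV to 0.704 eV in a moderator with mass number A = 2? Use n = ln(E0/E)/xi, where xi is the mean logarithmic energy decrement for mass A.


xi = 1 + (A-1)^2/(2A)*ln((A-1)/(A+1)) = 0.7253469 (for A = 2)
n = ln(E0/E) / xi
n = ln(1.23e6 / 0.704) / 0.7253469
n = ln(1.747159e+06) / 0.7253469 = 19.816

19.816


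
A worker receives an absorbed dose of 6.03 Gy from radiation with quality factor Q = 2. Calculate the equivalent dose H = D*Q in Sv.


H = D * Q
H = 6.03 * 2
H = 12.060 Sv

12.060


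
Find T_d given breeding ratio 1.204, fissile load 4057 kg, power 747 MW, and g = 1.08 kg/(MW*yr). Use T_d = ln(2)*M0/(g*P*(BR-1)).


Breeding gain G = BR - 1 = 1.204 - 1 = 0.204
Fissile production rate = g * P * G = 1.08 * 747 * 0.204 = 164.57904 kg/yr
T_d = ln(2) * M0 / (g * P * G)
T_d = ln(2) * 4057 / 164.57904 = 17.087 yr

17.087


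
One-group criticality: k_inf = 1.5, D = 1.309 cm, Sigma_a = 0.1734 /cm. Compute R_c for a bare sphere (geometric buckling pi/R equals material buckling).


L^2 = D / Sigma_a = 1.309 / 0.1734 = 7.549020 cm^2
B_m^2 = (k_inf - 1) / L^2 = (1.5 - 1) / 7.549020 = 0.06623376 /cm^2
For a bare sphere: B_g = pi/R, so R_c = pi / sqrt(B_m^2)
R_c = pi / sqrt(0.06623376) = 12.207 cm

12.207


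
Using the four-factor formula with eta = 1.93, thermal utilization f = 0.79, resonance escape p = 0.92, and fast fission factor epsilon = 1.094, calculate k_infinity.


k_inf = eta * f * p * epsilon
k_inf = 1.93 * 0.79 * 0.92 * 1.094
k_inf = 1.5346

1.5346


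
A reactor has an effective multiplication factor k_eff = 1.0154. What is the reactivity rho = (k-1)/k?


rho = (k_eff - 1) / k_eff
rho = (1.0154 - 1) / 1.0154
rho = 0.015166

0.015166


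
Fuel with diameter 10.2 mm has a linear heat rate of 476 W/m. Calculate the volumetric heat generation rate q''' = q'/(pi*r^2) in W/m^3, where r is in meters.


r = D / 2 / 1000 = 10.2 / 2 / 1000 = 0.0051 m
q''' = q' / (pi * r^2)
q''' = 476 / (pi * 0.0051^2)
q''' = 5.8253e+06 W/m^3

5.8253e+06


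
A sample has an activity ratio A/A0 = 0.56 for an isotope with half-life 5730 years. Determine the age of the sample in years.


lambda = ln(2) / t_half = ln(2) / 5730 = 1.209681e-04 /yr
t = -ln(A/A0) / lambda
t = -ln(0.56) / 1.209681e-04
t = 4793.2 yr

4793.2


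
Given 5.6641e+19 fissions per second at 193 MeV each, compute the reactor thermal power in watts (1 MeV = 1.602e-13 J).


P = fission_rate * E_MeV * 1.602e-13
P = 5.6641e+19 * 193 * 1.602e-13
P = 1.7513e+09 W

1.7513e+09


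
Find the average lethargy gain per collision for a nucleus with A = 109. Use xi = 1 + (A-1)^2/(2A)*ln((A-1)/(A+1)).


xi = 1 + (A-1)^2/(2A) * ln((A-1)/(A+1))
xi = 1 + (109-1)^2/(2*109) * ln((109-1)/(109 +1))
xi = 0.018237

0.018237


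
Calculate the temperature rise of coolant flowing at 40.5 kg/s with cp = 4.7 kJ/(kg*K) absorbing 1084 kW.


dT = Q / (m_dot * cp)
dT = 1084 / (40.5 * 4.7)
dT = 5.6948 C

5.6948


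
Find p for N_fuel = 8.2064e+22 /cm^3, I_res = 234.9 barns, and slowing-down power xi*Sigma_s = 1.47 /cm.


p = exp(-N * I * 1e-24 / (xi*Sigma_s))
p = exp(-8.2064e+22 * 234.9 * 1e-24 / 1.47)
p = 2.0178e-06

2.0178e-06


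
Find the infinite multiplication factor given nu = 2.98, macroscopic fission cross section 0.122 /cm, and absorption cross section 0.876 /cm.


k_inf = nu * Sigma_f / Sigma_a
k_inf = 2.98 * 0.122 / 0.876
k_inf = 0.41502

0.41502


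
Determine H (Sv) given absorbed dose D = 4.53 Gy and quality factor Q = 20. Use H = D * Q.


H = D * Q
H = 4.53 * 20
H = 90.600 Sv

90.600


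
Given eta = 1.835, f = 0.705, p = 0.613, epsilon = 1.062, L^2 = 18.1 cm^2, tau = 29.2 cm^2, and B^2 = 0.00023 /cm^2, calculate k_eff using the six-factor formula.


k_inf = eta*f*p*eps = 1.835*0.705*0.613*1.062 = 0.8421902
P_TNL = 1/(1 + L^2*B^2) = 1/(1 + 18.1*0.00023) = 0.9958543
P_FNL = exp(-B^2*tau) = exp(-0.00023*29.2) = 0.9933065
k_eff = k_inf * P_TNL * P_FNL = 0.8421902 * 0.9958543 * 0.9933065
k_eff = 0.83308

0.83308


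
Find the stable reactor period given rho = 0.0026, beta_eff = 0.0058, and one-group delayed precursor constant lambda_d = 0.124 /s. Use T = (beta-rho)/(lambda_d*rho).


T = (beta - rho) / (lambda_d * rho)
T = (0.0058 - 0.0026) / (0.124 * 0.0026)
T = 9.9256 s

9.9256


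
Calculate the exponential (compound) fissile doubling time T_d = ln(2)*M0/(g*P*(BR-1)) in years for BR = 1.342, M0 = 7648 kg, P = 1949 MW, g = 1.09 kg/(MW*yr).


Breeding gain G = BR - 1 = 1.342 - 1 = 0.342
Fissile production rate = g * P * G = 1.09 * 1949 * 0.342 = 726.54822 kg/yr
T_d = ln(2) * M0 / (g * P * G)
T_d = ln(2) * 7648 / 726.54822 = 7.2964 yr

7.2964


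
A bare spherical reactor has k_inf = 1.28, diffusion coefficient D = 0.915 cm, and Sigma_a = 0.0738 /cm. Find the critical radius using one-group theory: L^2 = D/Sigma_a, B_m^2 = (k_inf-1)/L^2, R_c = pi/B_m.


L^2 = D / Sigma_a = 0.915 / 0.0738 = 12.39837 cm^2
B_m^2 = (k_inf - 1) / L^2 = (1.28 - 1) / 12.39837 = 0.02258361 /cm^2
For a bare sphere: B_g = pi/R, so R_c = pi / sqrt(B_m^2)
R_c = pi / sqrt(0.02258361) = 20.905 cm

20.905


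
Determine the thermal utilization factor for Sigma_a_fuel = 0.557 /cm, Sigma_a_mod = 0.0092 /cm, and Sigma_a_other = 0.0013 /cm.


f = Sigma_a_fuel / (Sigma_a_fuel + Sigma_a_mod + Sigma_a_other)
f = 0.557 / (0.557 + 0.0092 + 0.0013)
f = 0.98150

0.98150


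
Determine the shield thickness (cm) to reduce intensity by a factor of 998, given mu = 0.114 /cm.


x = ln(factor) / mu
x = ln(998) / 0.114
x = 60.577 cm

60.577


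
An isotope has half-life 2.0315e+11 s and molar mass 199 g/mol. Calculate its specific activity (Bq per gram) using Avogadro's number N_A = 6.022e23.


lambda = ln(2) / t_half = ln(2) / 2.0315e+11 = 3.411997e-12 /s
SA = lambda * N_A / M
SA = 3.411997e-12 * 6.022e23 / 199
SA = 1.0325e+10 Bq/g

1.0325e+10


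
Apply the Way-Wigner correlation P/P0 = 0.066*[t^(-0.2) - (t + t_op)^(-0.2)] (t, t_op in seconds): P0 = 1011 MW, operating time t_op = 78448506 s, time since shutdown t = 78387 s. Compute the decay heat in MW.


P/P0 = 0.066 * [t^(-0.2) - (t + t_op)^(-0.2)]
P/P0 = 0.066 * [78387^(-0.2) - (78387 + 78448506)^(-0.2)]
P/P0 = 0.066 * [0.1049908 - 0.02636309] = 0.005189429
P = 1011 * 0.005189429 = 5.2465 MW

5.2465


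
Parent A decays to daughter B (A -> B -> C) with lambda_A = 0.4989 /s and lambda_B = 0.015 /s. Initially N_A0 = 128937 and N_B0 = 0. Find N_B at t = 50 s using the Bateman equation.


N_B(t) = lambda_A * N_A0 / (lambda_B - lambda_A) * [exp(-lambda_A*t) - exp(-lambda_B*t)]
exp(-0.4989*50) = 1.467318e-11; exp(-0.015*50) = 0.4723666
N_B = 0.4989 * 128937 / (0.015 - 0.4989) * (1.467318e-11 - 0.4723666)
N_B = 62793

62793


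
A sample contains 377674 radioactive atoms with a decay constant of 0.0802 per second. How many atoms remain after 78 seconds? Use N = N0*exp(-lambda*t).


N = N0 * exp(-lambda * t)
N = 377674 * exp(-0.0802 * 78)
N = 725.01

725.01


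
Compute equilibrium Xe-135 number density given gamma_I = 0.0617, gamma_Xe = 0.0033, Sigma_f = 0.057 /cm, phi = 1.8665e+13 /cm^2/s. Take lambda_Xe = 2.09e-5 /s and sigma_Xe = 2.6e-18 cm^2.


Xe_eq = (gamma_I + gamma_Xe) * Sigma_f * phi / (lambda_Xe + sigma_Xe * phi)
Numerator = (0.0617 + 0.0033) * 0.057 * 1.8665e+13 = 6.915382e+10
Denominator = 2.09e-5 + 2.6e-18 * 1.8665e+13 = 6.942900e-05
Xe_eq = 6.915382e+10 / 6.942900e-05 = 9.9604e+14 /cm^3

9.9604e+14


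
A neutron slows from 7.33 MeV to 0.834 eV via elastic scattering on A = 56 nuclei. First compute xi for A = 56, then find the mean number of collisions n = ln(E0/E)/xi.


xi = 1 + (A-1)^2/(2A)*ln((A-1)/(A+1)) = 0.03529286 (for A = 56)
n = ln(E0/E) / xi
n = ln(7.33e6 / 0.834) / 0.03529286
n = ln(8.788969e+06) / 0.03529286 = 453.04

453.04


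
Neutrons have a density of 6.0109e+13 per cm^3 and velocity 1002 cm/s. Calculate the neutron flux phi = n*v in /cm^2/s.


phi = n * v
phi = 6.0109e+13 * 1002
phi = 6.0229e+16 /cm^2/s

6.0229e+16


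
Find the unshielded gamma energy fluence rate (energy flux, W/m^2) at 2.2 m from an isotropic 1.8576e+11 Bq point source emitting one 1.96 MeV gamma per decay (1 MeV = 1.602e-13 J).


psi = A * E * 1.602e-13 / (4*pi*r^2)
psi = 1.8576e+11 * 1.96 * 1.602e-13 / (4*pi*2.2^2)
psi = 9.5899e-04 W/m^2

9.5899e-04


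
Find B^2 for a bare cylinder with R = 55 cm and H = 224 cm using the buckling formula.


B^2 = (2.405/R)^2 + (pi/H)^2
B^2 = (2.405/55)^2 + (pi/224)^2
B^2 = 0.0021088 /cm^2

0.0021088


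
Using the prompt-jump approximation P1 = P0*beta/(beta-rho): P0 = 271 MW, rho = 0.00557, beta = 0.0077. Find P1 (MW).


P1/P0 = beta / (beta - rho)
P1/P0 = 0.0077 / (0.0077 - 0.00557) = 3.615023
P1 = 271 * 3.615023 = 979.67 MW

979.67


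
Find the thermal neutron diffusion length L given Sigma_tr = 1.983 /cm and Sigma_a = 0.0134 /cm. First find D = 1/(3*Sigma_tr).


D = 1 / (3 * Sigma_tr) = 1 / (3 * 1.983) = 0.1680955 cm
L = sqrt(D / Sigma_a)
L = sqrt(0.1680955 / 0.0134)
L = 3.5418 cm

3.5418


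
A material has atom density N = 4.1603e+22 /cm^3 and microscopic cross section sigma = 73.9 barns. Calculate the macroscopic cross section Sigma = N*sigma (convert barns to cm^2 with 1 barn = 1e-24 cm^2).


Sigma = N * sigma_barns * 1e-24
Sigma = 4.1603e+22 * 73.9 * 1e-24
Sigma = 3.0745 /cm

3.0745


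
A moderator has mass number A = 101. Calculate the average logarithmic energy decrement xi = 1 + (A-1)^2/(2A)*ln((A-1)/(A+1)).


xi = 1 + (A-1)^2/(2A) * ln((A-1)/(A+1))
xi = 1 + (101-1)^2/(2*101) * ln((101-1)/(101 +1))
xi = 0.019672

0.019672


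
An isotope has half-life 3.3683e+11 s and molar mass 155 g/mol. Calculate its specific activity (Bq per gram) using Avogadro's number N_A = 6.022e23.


lambda = ln(2) / t_half = ln(2) / 3.3683e+11 = 2.057855e-12 /s
SA = lambda * N_A / M
SA = 2.057855e-12 * 6.022e23 / 155
SA = 7.9951e+09 Bq/g

7.9951e+09


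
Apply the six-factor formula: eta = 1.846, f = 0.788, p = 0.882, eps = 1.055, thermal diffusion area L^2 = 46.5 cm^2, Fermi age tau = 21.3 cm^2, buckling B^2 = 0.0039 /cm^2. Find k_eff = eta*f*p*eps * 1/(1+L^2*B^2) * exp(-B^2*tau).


k_inf = eta*f*p*eps = 1.846*0.788*0.882*1.055 = 1.353565
P_TNL = 1/(1 + L^2*B^2) = 1/(1 + 46.5*0.0039) = 0.8464892
P_FNL = exp(-B^2*tau) = exp(-0.0039*21.3) = 0.9202867
k_eff = k_inf * P_TNL * P_FNL = 1.353565 * 0.8464892 * 0.9202867
k_eff = 1.0544

1.0544


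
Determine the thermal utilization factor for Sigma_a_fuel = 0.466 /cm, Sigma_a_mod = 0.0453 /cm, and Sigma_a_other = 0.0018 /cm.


f = Sigma_a_fuel / (Sigma_a_fuel + Sigma_a_mod + Sigma_a_other)
f = 0.466 / (0.466 + 0.0453 + 0.0018)
f = 0.90821

0.90821


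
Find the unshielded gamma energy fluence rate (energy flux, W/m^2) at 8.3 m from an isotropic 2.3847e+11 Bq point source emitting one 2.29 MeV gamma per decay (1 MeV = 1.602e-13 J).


psi = A * E * 1.602e-13 / (4*pi*r^2)
psi = 2.3847e+11 * 2.29 * 1.602e-13 / (4*pi*8.3^2)
psi = 1.0106e-04 W/m^2

1.0106e-04


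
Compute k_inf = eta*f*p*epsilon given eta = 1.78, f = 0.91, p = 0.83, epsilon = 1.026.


k_inf = eta * f * p * epsilon
k_inf = 1.78 * 0.91 * 0.83 * 1.026
k_inf = 1.3794

1.3794


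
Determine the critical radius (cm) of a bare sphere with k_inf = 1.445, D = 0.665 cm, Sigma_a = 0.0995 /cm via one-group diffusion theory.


L^2 = D / Sigma_a = 0.665 / 0.0995 = 6.683417 cm^2
B_m^2 = (k_inf - 1) / L^2 = (1.445 - 1) / 6.683417 = 0.06658271 /cm^2
For a bare sphere: B_g = pi/R, so R_c = pi / sqrt(B_m^2)
R_c = pi / sqrt(0.06658271) = 12.175 cm

12.175


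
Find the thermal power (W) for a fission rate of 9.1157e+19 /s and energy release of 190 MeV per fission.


P = fission_rate * E_MeV * 1.602e-13
P = 9.1157e+19 * 190 * 1.602e-13
P = 2.7746e+09 W

2.7746e+09


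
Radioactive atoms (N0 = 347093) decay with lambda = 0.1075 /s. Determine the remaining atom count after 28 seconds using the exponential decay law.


N = N0 * exp(-lambda * t)
N = 347093 * exp(-0.1075 * 28)
N = 17109

17109


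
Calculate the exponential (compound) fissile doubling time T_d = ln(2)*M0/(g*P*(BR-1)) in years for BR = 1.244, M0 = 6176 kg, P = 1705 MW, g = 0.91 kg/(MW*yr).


Breeding gain G = BR - 1 = 1.244 - 1 = 0.244
Fissile production rate = g * P * G = 0.91 * 1705 * 0.244 = 378.5782 kg/yr
T_d = ln(2) * M0 / (g * P * G)
T_d = ln(2) * 6176 / 378.5782 = 11.308 yr

11.308


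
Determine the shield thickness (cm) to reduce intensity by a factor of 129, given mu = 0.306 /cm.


x = ln(factor) / mu
x = ln(129) / 0.306
x = 15.882 cm

15.882


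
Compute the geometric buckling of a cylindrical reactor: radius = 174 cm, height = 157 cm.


B^2 = (2.405/R)^2 + (pi/H)^2
B^2 = (2.405/174)^2 + (pi/157)^2
B^2 = 5.9145e-04 /cm^2

5.9145e-04


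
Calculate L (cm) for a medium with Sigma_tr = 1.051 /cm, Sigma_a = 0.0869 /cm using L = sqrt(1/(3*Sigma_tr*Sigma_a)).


D = 1 / (3 * Sigma_tr) = 1 / (3 * 1.051) = 0.3171583 cm
L = sqrt(D / Sigma_a)
L = sqrt(0.3171583 / 0.0869)
L = 1.9104 cm

1.9104


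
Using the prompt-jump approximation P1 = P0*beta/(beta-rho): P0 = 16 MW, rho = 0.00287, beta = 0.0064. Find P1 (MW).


P1/P0 = beta / (beta - rho)
P1/P0 = 0.0064 / (0.0064 - 0.00287) = 1.813031
P1 = 16 * 1.813031 = 29.008 MW

29.008


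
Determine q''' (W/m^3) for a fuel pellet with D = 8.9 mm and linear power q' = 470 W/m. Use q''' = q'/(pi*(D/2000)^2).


r = D / 2 / 1000 = 8.9 / 2 / 1000 = 0.00445 m
q''' = q' / (pi * r^2)
q''' = 470 / (pi * 0.00445^2)
q''' = 7.5549e+06 W/m^3

7.5549e+06


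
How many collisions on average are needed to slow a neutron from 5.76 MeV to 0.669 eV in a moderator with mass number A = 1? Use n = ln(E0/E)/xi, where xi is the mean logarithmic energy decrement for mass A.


xi = 1 + (A-1)^2/(2A)*ln((A-1)/(A+1)) = 1 (for A = 1)
n = ln(E0/E) / xi
n = ln(5.76e6 / 0.669) / 1
n = ln(8.609865e+06) / 1 = 15.968

15.968


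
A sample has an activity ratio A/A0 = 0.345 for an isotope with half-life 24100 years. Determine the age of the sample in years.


lambda = ln(2) / t_half = ln(2) / 24100 = 2.876129e-05 /yr
t = -ln(A/A0) / lambda
t = -ln(0.345) / 2.876129e-05
t = 37001 yr

37001


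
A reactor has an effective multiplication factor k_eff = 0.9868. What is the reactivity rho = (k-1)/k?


rho = (k_eff - 1) / k_eff
rho = (0.9868 - 1) / 0.9868
rho = -0.013377

-0.013377


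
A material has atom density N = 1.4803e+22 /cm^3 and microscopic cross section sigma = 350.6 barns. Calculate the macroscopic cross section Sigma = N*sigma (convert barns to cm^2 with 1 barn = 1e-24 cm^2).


Sigma = N * sigma_barns * 1e-24
Sigma = 1.4803e+22 * 350.6 * 1e-24
Sigma = 5.1899 /cm

5.1899


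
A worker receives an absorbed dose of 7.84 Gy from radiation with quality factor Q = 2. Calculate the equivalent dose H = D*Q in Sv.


H = D * Q
H = 7.84 * 2
H = 15.680 Sv

15.680


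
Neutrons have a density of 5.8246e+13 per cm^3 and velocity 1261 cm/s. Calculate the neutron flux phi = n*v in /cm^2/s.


phi = n * v
phi = 5.8246e+13 * 1261
phi = 7.3448e+16 /cm^2/s

7.3448e+16


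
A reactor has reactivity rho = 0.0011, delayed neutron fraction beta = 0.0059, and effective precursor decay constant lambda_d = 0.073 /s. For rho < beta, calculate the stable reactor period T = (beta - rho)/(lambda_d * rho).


T = (beta - rho) / (lambda_d * rho)
T = (0.0059 - 0.0011) / (0.073 * 0.0011)
T = 59.776 s

59.776


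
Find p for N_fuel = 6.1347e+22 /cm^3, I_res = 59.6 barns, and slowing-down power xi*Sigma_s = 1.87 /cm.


p = exp(-N * I * 1e-24 / (xi*Sigma_s))
p = exp(-6.1347e+22 * 59.6 * 1e-24 / 1.87)
p = 0.14153

0.14153


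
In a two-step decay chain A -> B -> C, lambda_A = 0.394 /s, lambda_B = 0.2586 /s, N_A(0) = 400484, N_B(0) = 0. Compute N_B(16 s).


N_B(t) = lambda_A * N_A0 / (lambda_B - lambda_A) * [exp(-lambda_A*t) - exp(-lambda_B*t)]
exp(-0.394*16) = 0.001828974; exp(-0.2586*16) = 0.01596111
N_B = 0.394 * 400484 / (0.2586 - 0.394) * (0.001828974 - 0.01596111)
N_B = 16469

16469


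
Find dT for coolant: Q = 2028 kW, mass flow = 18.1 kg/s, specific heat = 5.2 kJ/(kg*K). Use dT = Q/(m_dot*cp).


dT = Q / (m_dot * cp)
dT = 2028 / (18.1 * 5.2)
dT = 21.547 C

21.547


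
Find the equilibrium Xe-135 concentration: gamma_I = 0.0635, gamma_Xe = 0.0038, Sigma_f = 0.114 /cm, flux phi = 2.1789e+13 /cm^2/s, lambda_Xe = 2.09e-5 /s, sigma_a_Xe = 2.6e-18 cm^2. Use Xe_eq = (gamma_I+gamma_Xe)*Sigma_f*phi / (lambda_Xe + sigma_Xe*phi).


Xe_eq = (gamma_I + gamma_Xe) * Sigma_f * phi / (lambda_Xe + sigma_Xe * phi)
Numerator = (0.0635 + 0.0038) * 0.114 * 2.1789e+13 = 1.671696e+11
Denominator = 2.09e-5 + 2.6e-18 * 2.1789e+13 = 7.755140e-05
Xe_eq = 1.671696e+11 / 7.755140e-05 = 2.1556e+15 /cm^3

2.1556e+15


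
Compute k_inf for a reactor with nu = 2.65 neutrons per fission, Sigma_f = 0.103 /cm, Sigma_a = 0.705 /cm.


k_inf = nu * Sigma_f / Sigma_a
k_inf = 2.65 * 0.103 / 0.705
k_inf = 0.38716

0.38716


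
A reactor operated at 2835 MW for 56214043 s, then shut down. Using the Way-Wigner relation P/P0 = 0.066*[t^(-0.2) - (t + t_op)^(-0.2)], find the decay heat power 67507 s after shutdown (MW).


P/P0 = 0.066 * [t^(-0.2) - (t + t_op)^(-0.2)]
P/P0 = 0.066 * [67507^(-0.2) - (67507 + 56214043)^(-0.2)]
P/P0 = 0.066 * [0.1081758 - 0.02817908] = 0.005279784
P = 2835 * 0.005279784 = 14.968 MW

14.968
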